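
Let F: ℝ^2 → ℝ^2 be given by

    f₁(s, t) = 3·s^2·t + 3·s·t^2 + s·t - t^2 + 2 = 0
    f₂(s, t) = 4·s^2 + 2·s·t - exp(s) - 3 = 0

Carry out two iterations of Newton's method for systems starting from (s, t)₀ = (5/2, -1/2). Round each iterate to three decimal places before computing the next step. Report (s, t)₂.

(1.404, -0.298)

At (5/2, -1/2): F = (-7.000, 7.31751).
Jacobian J = [[6·s·t + 3·t^2 + t, 3·s^2 + 6·s·t + s - 2·t], [8·s + 2·t - exp(s), 2·s]].
At the point, J = [[-7.250, 14.750], [6.81751, 5.000]] (det J = -136.80821).
Solving J·Δ = −F gives Δ = (-1.045, -0.039).
Then the next iterate is (s, t)₁ = (1.455, -0.539).
Round to (1.455, -0.539) and repeat: F = (-1.22987, -0.38487), J = [[-4.37291, 4.17861], [6.27752, 2.910]].
Δ = (-0.051, 0.241), so (s, t)₂ = (1.404, -0.298).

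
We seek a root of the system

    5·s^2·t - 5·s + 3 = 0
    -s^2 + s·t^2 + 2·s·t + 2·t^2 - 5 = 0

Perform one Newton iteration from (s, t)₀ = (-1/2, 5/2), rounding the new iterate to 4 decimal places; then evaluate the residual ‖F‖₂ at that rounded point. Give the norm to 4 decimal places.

At (-1/2, 5/2): F = (8.6250, 1.6250).
Jacobian J = [[10·s·t - 5, 5·s^2], [-2·s + t^2 + 2·t, 2·s·t + 2·s + 4·t]].
At the point, J = [[-17.5000, 1.2500], [12.2500, 6.5000]] (det J = -129.0625).
Solving J·Δ = −F gives Δ = (0.4186, -1.0390).
Then the next iterate is (s, t)₁ = (-0.0814, 1.4610).
Re-evaluating at (-0.0814, 1.4610): F = (3.455403, -1.149185), so ‖F‖₂ = 3.6415.

3.6415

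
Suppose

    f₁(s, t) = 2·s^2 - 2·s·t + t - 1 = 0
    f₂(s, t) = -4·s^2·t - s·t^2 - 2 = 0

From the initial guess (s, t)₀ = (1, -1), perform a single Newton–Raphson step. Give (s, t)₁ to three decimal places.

(0.400, -2.600)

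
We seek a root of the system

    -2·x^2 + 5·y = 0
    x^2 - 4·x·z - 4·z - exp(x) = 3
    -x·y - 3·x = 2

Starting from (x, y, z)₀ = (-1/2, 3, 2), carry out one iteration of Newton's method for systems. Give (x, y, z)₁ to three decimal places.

(-0.573, 0.129, -1.330)

At (-1/2, 3, 2): F = (14.500, -7.35653, 1.000).
Jacobian J = [[-4·x, 5, 0], [2·x - 4·z - exp(x), 0, -4·x - 4], [-y - 3, -x, 0]].
At the point, J = [[2.000, 5.000, 0.000], [-9.60653, 0.000, -2.000], [-6.000, 0.500, 0.000]] (det J = 62.000).
Solving J·Δ = −F gives Δ = (-0.073, -2.871, -3.330).
Then the next iterate is (x, y, z)₁ = (-0.573, 0.129, -1.330).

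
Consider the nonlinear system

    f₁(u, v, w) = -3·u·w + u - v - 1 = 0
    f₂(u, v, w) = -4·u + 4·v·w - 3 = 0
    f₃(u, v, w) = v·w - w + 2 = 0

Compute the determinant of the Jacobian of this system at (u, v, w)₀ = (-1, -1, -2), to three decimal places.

88.000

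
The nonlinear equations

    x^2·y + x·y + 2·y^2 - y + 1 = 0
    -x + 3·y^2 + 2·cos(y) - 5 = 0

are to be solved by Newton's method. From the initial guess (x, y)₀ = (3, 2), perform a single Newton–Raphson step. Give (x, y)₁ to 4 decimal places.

(1.4187, 1.5336)

At (3, 2): F = (31.0000, 3.167706).
Jacobian J = [[2·x·y + y, x^2 + x + 4·y - 1], [-1, 6·y - 2·sin(y)]].
At the point, J = [[14.0000, 19.0000], [-1.0000, 10.181405]] (det J = 161.539672).
Solving J·Δ = −F gives Δ = (-1.5813, -0.4664).
Then the next iterate is (x, y)₁ = (1.4187, 1.5336).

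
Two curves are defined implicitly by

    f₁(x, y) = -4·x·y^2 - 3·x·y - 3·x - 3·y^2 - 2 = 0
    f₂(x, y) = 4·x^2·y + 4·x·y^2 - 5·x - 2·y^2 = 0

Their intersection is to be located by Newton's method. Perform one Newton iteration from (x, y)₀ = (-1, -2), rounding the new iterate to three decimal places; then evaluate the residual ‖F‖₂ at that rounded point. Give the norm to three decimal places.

4.074

At (-1, -2): F = (-1.000, -27.000).
Jacobian J = [[-4·y^2 - 3·y - 3, -8·x·y - 3·x - 6·y], [8·x·y + 4·y^2 - 5, 4·x^2 + 8·x·y - 4·y]].
At the point, J = [[-13.000, -1.000], [27.000, 28.000]] (det J = -337.000).
Solving J·Δ = −F gives Δ = (-0.163, 1.122).
Then the next iterate is (x, y)₁ = (-1.163, -0.878).
Re-evaluating at (-1.163, -0.878): F = (-0.30084, -4.06314), so ‖F‖₂ = 4.074.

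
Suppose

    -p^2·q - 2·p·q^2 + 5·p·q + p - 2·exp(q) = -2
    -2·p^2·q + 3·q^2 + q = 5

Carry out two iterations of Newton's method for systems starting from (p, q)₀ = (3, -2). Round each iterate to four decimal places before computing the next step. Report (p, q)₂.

At (3, -2): F = (-31.270671, 41.0000).
Jacobian J = [[-2·p·q - 2·q^2 + 5·q + 1, -p^2 - 4·p·q + 5·p - 2·exp(q)], [-4·p·q, -2·p^2 + 6·q + 1]].
At the point, J = [[-5.0000, 29.729329], [24.0000, -29.0000]] (det J = -568.503906).
Solving J·Δ = −F gives Δ = (-0.5489, 0.9595).
Then the next iterate is (p, q)₁ = (2.4511, -1.0405).
Round to (2.4511, -1.0405) and repeat: F = (-8.063412, 9.709842), J = [[-1.267041, 15.742531], [10.201478, -17.258782]].
Δ = (-0.0987, 0.5043), so (p, q)₂ = (2.3524, -0.5362).

(2.3524, -0.5362)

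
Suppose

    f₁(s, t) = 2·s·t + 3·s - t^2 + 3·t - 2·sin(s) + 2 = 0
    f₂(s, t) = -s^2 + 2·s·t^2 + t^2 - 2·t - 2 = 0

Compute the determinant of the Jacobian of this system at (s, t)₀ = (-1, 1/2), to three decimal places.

-8.758

J = [[2·t - 2·cos(s) + 3, 2·s - 2·t + 3], [-2·s + 2·t^2, 4·s·t + 2·t - 2]].
At the point, J = [[2.91940, 0.000], [2.500, -3.000]].
det J = -8.758.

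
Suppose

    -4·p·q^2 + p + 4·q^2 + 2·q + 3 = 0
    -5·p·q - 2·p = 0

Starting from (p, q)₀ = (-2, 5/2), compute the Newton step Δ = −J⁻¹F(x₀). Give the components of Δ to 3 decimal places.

(1.499, -0.726)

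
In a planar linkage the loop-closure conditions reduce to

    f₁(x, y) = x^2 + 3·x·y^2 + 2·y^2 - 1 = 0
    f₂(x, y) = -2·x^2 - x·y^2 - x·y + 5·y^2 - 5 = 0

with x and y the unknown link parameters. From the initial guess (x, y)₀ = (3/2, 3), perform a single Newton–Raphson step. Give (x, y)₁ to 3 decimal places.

(1.125, 1.756)

At (3/2, 3): F = (59.750, 17.500).
Jacobian J = [[2·x + 3·y^2, 6·x·y + 4·y], [-4·x - y^2 - y, -2·x·y - x + 10·y]].
At the point, J = [[30.000, 39.000], [-18.000, 19.500]] (det J = 1287.000).
Solving J·Δ = −F gives Δ = (-0.375, -1.244).
Then the next iterate is (x, y)₁ = (1.125, 1.756).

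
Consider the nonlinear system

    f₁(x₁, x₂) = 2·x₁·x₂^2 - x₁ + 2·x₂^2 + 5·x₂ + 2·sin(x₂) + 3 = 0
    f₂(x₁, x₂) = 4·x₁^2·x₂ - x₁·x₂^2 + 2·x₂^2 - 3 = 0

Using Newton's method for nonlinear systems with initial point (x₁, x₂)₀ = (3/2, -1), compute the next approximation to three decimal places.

At (3/2, -1): F = (-0.18294, -11.500).
Jacobian J = [[2·x₂^2 - 1, 4·x₁·x₂ + 4·x₂ + 2·cos(x₂) + 5], [8·x₁·x₂ - x₂^2, 4·x₁^2 - 2·x₁·x₂ + 4·x₂]].
At the point, J = [[1.000, -3.91940], [-13.000, 8.000]] (det J = -42.95214).
Solving J·Δ = −F gives Δ = (-1.083, -0.323).
Then the next iterate is (x₁, x₂)₁ = (0.417, -1.323).

(0.417, -1.323)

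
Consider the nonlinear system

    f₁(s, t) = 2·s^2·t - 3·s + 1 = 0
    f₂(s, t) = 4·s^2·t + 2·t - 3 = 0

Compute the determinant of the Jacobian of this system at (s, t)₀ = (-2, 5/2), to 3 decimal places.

-94.000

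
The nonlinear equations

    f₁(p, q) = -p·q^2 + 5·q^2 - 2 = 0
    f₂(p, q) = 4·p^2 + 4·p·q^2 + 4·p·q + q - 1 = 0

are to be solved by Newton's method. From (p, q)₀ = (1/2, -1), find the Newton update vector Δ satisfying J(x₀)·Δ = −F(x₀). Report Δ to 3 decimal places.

(0.311, 0.243)

At (1/2, -1): F = (2.500, -1.000).
Jacobian J = [[-q^2, -2·p·q + 10·q], [8·p + 4·q^2 + 4·q, 8·p·q + 4·p + 1]].
At the point, J = [[-1.000, -9.000], [4.000, -1.000]] (det J = 37.000).
Solving J·Δ = −F gives Δ = (0.311, 0.243).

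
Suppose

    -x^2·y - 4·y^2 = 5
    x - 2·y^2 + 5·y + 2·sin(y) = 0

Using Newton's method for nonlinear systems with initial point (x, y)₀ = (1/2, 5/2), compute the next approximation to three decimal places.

At (1/2, 5/2): F = (-30.625, 1.69694).
Jacobian J = [[-2·x·y, -x^2 - 8·y], [1, -4·y + 2·cos(y) + 5]].
At the point, J = [[-2.500, -20.250], [1.000, -6.60229]] (det J = 36.75572).
Solving J·Δ = −F gives Δ = (-6.436, -0.718).
Then the next iterate is (x, y)₁ = (-5.936, 1.782).

(-5.936, 1.782)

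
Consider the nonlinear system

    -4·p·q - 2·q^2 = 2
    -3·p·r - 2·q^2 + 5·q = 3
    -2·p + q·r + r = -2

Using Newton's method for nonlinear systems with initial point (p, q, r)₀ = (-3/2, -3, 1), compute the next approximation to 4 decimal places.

(-0.7186, -1.4098, 2.5137)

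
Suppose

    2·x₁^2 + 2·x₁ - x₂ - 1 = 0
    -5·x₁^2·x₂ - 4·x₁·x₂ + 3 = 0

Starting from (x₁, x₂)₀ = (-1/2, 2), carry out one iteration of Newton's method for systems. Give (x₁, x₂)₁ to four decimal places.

At (-1/2, 2): F = (-3.5000, 4.5000).
Jacobian J = [[4·x₁ + 2, -1], [-10·x₁·x₂ - 4·x₂, -5·x₁^2 - 4·x₁]].
At the point, J = [[0.0000, -1.0000], [2.0000, 0.7500]] (det J = 2.0000).
Solving J·Δ = −F gives Δ = (-0.9375, -3.5000).
Then the next iterate is (x₁, x₂)₁ = (-1.4375, -1.5000).

(-1.4375, -1.5000)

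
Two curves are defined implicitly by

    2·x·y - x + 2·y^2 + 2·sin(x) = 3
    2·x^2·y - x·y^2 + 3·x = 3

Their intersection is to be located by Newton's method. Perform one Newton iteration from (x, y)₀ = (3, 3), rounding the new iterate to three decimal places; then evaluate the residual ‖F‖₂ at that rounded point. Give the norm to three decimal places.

At (3, 3): F = (30.28224, 33.000).
Jacobian J = [[2·y + 2·cos(x) - 1, 2·x + 4·y], [4·x·y - y^2 + 3, 2·x^2 - 2·x·y]].
At the point, J = [[3.02002, 18.000], [30.000, 0.000]] (det J = -540.000).
Solving J·Δ = −F gives Δ = (-1.100, -1.498).
Then the next iterate is (x, y)₁ = (1.900, 1.502).
Re-evaluating at (1.900, 1.502): F = (7.21221, 9.25803), so ‖F‖₂ = 11.736.

11.736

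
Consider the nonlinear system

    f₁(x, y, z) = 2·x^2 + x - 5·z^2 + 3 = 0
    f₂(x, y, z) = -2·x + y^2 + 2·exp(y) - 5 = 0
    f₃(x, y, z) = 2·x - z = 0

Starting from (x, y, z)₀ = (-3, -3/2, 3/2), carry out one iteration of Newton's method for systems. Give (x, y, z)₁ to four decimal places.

(-0.0915, -2.3305, -0.1829)

At (-3, -3/2, 3/2): F = (6.7500, 3.696260, -7.5000).
Jacobian J = [[4·x + 1, 0, -10·z], [-2, 2·y + 2·exp(y), 0], [2, 0, -1]].
At the point, J = [[-11.0000, 0.0000, -15.0000], [-2.0000, -2.553740, 0.0000], [2.0000, 0.0000, -1.0000]] (det J = -104.703327).
Solving J·Δ = −F gives Δ = (2.9085, -0.8305, -1.6829).
Then the next iterate is (x, y, z)₁ = (-0.0915, -2.3305, -0.1829).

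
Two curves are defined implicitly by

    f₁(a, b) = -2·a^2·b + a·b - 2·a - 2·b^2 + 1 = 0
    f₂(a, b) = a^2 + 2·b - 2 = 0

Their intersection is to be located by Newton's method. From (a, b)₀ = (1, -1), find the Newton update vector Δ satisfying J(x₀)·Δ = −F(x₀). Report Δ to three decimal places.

(1.250, 0.250)

At (1, -1): F = (-2.000, -3.000).
Jacobian J = [[-4·a·b + b - 2, -2·a^2 + a - 4·b], [2·a, 2]].
At the point, J = [[1.000, 3.000], [2.000, 2.000]] (det J = -4.000).
Solving J·Δ = −F gives Δ = (1.250, 0.250).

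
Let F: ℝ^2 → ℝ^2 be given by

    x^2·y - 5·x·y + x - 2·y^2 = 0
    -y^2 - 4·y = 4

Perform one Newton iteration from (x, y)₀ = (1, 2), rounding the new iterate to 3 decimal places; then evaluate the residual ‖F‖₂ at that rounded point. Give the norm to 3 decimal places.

At (1, 2): F = (-15.000, -16.000).
Jacobian J = [[2·x·y - 5·y + 1, x^2 - 5·x - 4·y], [0, -2·y - 4]].
At the point, J = [[-5.000, -12.000], [0.000, -8.000]] (det J = 40.000).
Solving J·Δ = −F gives Δ = (1.800, -2.000).
Then the next iterate is (x, y)₁ = (2.800, 0.000).
Re-evaluating at (2.800, 0.000): F = (2.800, -4.000), so ‖F‖₂ = 4.883.

4.883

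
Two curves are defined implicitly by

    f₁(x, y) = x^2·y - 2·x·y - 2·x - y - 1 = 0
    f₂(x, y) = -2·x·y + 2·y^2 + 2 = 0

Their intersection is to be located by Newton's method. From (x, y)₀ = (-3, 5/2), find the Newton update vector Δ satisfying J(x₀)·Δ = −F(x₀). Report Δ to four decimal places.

(0.8050, -1.5922)

At (-3, 5/2): F = (40.0000, 29.5000).
Jacobian J = [[2·x·y - 2·y - 2, x^2 - 2·x - 1], [-2·y, -2·x + 4·y]].
At the point, J = [[-22.0000, 14.0000], [-5.0000, 16.0000]] (det J = -282.0000).
Solving J·Δ = −F gives Δ = (0.8050, -1.5922).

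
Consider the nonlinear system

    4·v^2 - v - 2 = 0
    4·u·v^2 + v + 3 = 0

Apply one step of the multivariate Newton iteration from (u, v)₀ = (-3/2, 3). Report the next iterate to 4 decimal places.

At (-3/2, 3): F = (31.0000, -48.0000).
Jacobian J = [[0, 8·v - 1], [4·v^2, 8·u·v + 1]].
At the point, J = [[0.0000, 23.0000], [36.0000, -35.0000]] (det J = -828.0000).
Solving J·Δ = −F gives Δ = (0.0229, -1.3478).
Then the next iterate is (u, v)₁ = (-1.4771, 1.6522).

(-1.4771, 1.6522)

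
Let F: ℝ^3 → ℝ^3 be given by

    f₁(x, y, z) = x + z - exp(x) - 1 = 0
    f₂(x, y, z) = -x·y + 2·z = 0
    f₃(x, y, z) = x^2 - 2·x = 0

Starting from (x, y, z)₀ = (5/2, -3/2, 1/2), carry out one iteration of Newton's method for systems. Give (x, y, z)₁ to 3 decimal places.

(2.083, 4.568, 6.023)

At (5/2, -3/2, 1/2): F = (-10.18249, 4.750, 1.250).
Jacobian J = [[-exp(x) + 1, 0, 1], [-y, -x, 2], [2·x - 2, 0, 0]].
At the point, J = [[-11.18249, 0.000, 1.000], [1.500, -2.500, 2.000], [3.000, 0.000, 0.000]] (det J = 7.500).
Solving J·Δ = −F gives Δ = (-0.417, 6.068, 5.523).
Then the next iterate is (x, y, z)₁ = (2.083, 4.568, 6.023).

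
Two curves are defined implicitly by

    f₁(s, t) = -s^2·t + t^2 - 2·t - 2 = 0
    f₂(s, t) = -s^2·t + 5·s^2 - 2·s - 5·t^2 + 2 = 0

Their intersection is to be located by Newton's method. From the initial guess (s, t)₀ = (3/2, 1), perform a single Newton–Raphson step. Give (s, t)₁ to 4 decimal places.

(0.3006, 0.2658)

At (3/2, 1): F = (-5.2500, 3.0000).
Jacobian J = [[-2·s·t, -s^2 + 2·t - 2], [-2·s·t + 10·s - 2, -s^2 - 10·t]].
At the point, J = [[-3.0000, -2.2500], [10.0000, -12.2500]] (det J = 59.2500).
Solving J·Δ = −F gives Δ = (-1.1994, -0.7342).
Then the next iterate is (s, t)₁ = (0.3006, 0.2658).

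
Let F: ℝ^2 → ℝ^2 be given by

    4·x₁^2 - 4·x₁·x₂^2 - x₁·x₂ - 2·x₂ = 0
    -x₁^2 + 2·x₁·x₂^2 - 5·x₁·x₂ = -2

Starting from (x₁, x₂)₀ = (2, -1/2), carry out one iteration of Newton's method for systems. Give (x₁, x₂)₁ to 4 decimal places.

(0.8732, -0.1338)

At (2, -1/2): F = (16.0000, 4.0000).
Jacobian J = [[8·x₁ - 4·x₂^2 - x₂, -8·x₁·x₂ - x₁ - 2], [-2·x₁ + 2·x₂^2 - 5·x₂, 4·x₁·x₂ - 5·x₁]].
At the point, J = [[15.5000, 4.0000], [-1.0000, -14.0000]] (det J = -213.0000).
Solving J·Δ = −F gives Δ = (-1.1268, 0.3662).
Then the next iterate is (x₁, x₂)₁ = (0.8732, -0.1338).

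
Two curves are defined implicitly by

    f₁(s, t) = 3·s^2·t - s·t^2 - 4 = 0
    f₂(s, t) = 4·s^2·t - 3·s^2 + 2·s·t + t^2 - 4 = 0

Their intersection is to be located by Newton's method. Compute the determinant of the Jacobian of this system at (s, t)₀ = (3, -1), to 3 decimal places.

692.000

J = [[6·s·t - t^2, 3·s^2 - 2·s·t], [8·s·t - 6·s + 2·t, 4·s^2 + 2·s + 2·t]].
At the point, J = [[-19.000, 33.000], [-44.000, 40.000]].
det J = 692.000.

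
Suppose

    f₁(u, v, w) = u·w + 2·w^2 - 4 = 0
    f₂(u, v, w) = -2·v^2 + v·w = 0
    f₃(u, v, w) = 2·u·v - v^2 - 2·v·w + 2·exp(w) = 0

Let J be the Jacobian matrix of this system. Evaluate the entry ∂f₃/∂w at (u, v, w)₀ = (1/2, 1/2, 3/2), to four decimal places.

∂f₃/∂w = -2·v + 2·exp(w).
At (1/2, 1/2, 3/2) this is 7.9634.

7.9634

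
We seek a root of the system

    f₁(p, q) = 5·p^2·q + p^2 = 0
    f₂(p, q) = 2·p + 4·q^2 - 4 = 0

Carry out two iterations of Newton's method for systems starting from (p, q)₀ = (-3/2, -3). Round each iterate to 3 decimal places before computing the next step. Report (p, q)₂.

(-0.713, -1.264)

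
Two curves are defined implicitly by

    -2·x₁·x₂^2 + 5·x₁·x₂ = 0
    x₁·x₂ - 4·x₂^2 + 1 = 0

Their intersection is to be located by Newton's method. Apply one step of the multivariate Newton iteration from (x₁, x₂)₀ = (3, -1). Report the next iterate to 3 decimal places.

(1.620, -0.580)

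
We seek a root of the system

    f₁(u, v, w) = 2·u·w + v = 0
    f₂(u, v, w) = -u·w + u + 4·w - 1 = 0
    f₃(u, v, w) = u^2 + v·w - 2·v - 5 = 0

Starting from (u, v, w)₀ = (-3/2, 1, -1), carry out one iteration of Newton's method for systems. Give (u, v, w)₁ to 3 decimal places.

At (-3/2, 1, -1): F = (4.000, -8.000, -5.750).
Jacobian J = [[2·w, 1, 2·u], [-w + 1, 0, -u + 4], [2·u, w - 2, v]].
At the point, J = [[-2.000, 1.000, -3.000], [2.000, 0.000, 5.500], [-3.000, -3.000, 1.000]] (det J = -33.500).
Solving J·Δ = −F gives Δ = (-0.884, -0.440, 1.776).
Then the next iterate is (u, v, w)₁ = (-2.384, 0.560, 0.776).

(-2.384, 0.560, 0.776)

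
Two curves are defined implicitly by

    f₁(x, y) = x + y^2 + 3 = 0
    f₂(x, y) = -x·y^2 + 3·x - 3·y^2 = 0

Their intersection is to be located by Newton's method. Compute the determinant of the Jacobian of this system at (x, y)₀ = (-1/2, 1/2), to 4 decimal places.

J = [[1, 2·y], [-y^2 + 3, -2·x·y - 6·y]].
At the point, J = [[1.0000, 1.0000], [2.7500, -2.5000]].
det J = -5.2500.

-5.2500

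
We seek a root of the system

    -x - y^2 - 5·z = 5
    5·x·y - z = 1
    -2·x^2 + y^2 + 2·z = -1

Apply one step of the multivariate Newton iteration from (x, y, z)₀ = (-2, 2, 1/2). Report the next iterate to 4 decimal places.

At (-2, 2, 1/2): F = (-9.5000, -21.5000, -2.0000).
Jacobian J = [[-1, -2·y, -5], [5·y, 5·x, -1], [-4·x, 2·y, 2]].
At the point, J = [[-1.0000, -4.0000, -5.0000], [10.0000, -10.0000, -1.0000], [8.0000, 4.0000, 2.0000]] (det J = -472.0000).
Solving J·Δ = −F gives Δ = (1.0636, -0.9513, -1.3517).
Then the next iterate is (x, y, z)₁ = (-0.9364, 1.0487, -0.8517).

(-0.9364, 1.0487, -0.8517)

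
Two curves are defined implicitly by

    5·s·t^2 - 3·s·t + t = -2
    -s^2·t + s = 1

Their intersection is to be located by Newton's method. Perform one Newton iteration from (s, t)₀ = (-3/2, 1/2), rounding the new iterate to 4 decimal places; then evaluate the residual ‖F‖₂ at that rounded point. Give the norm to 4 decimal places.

At (-3/2, 1/2): F = (2.8750, -3.6250).
Jacobian J = [[5·t^2 - 3·t, 10·s·t - 3·s + 1], [-2·s·t + 1, -s^2]].
At the point, J = [[-0.2500, -2.0000], [2.5000, -2.2500]] (det J = 5.5625).
Solving J·Δ = −F gives Δ = (2.4663, 1.1292).
Then the next iterate is (s, t)₁ = (0.9663, 1.6292).
Re-evaluating at (0.9663, 1.6292): F = (11.730527, -1.554942), so ‖F‖₂ = 11.8331.

11.8331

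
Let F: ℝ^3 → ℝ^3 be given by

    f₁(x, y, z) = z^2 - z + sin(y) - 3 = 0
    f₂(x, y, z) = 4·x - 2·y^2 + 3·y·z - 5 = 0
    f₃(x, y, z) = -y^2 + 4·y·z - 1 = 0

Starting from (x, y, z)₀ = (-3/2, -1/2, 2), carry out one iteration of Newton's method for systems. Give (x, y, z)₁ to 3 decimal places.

At (-3/2, -1/2, 2): F = (-1.47943, -14.500, -5.250).
Jacobian J = [[0, cos(y), 2·z - 1], [4, -4·y + 3·z, 3·y], [0, -2·y + 4·z, 4·y]].
At the point, J = [[0.000, 0.87758, 3.000], [4.000, 8.000, -1.500], [0.000, 9.000, -2.000]] (det J = 115.02066).
Solving J·Δ = −F gives Δ = (2.437, 0.651, 0.303).
Then the next iterate is (x, y, z)₁ = (0.937, 0.151, 2.303).

(0.937, 0.151, 2.303)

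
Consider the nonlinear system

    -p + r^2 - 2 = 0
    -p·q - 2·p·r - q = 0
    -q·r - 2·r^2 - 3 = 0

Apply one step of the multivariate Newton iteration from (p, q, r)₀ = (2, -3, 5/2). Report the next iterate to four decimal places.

(7.9107, -8.2500, 3.2321)

At (2, -3, 5/2): F = (2.2500, -1.0000, -8.0000).
Jacobian J = [[-1, 0, 2·r], [-q - 2·r, -p - 1, -2·p], [0, -r, -q - 4·r]].
At the point, J = [[-1.0000, 0.0000, 5.0000], [-2.0000, -3.0000, -4.0000], [0.0000, -2.5000, -7.0000]] (det J = 14.0000).
Solving J·Δ = −F gives Δ = (5.9107, -5.2500, 0.7321).
Then the next iterate is (p, q, r)₁ = (7.9107, -8.2500, 3.2321).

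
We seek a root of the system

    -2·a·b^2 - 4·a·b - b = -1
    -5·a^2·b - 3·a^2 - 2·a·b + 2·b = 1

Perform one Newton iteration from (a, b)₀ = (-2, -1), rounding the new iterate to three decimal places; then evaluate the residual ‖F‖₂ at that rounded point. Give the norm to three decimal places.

2.001

At (-2, -1): F = (-2.000, 1.000).
Jacobian J = [[-2·b^2 - 4·b, -4·a·b - 4·a - 1], [-10·a·b - 6·a - 2·b, -5·a^2 - 2·a + 2]].
At the point, J = [[2.000, -1.000], [-6.000, -14.000]] (det J = -34.000).
Solving J·Δ = −F gives Δ = (0.853, -0.294).
Then the next iterate is (a, b)₁ = (-1.147, -1.294).
Re-evaluating at (-1.147, -1.294): F = (0.19828, -1.99127), so ‖F‖₂ = 2.001.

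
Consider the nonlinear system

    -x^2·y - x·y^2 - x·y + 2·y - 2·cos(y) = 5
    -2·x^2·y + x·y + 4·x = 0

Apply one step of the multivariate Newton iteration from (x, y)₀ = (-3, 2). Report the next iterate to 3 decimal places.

At (-3, 2): F = (-0.16771, -54.000).
Jacobian J = [[-2·x·y - y^2 - y, -x^2 - 2·x·y - x + 2·sin(y) + 2], [-4·x·y + y + 4, -2·x^2 + x]].
At the point, J = [[6.000, 9.81859], [30.000, -21.000]] (det J = -420.55785).
Solving J·Δ = −F gives Δ = (1.269, -0.758).
Then the next iterate is (x, y)₁ = (-1.731, 1.242).

(-1.731, 1.242)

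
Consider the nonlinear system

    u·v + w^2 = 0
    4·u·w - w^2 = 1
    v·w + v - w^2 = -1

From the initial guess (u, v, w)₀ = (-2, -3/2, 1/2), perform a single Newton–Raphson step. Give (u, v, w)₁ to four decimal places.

At (-2, -3/2, 1/2): F = (3.2500, -5.2500, -1.5000).
Jacobian J = [[v, u, 2·w], [4·w, 0, 4·u - 2·w], [0, w + 1, v - 2·w]].
At the point, J = [[-1.5000, -2.0000, 1.0000], [2.0000, 0.0000, -9.0000], [0.0000, 1.5000, -2.5000]] (det J = -27.2500).
Solving J·Δ = −F gives Δ = (1.2936, 0.5069, -0.2959).
Then the next iterate is (u, v, w)₁ = (-0.7064, -0.9931, 0.2041).

(-0.7064, -0.9931, 0.2041)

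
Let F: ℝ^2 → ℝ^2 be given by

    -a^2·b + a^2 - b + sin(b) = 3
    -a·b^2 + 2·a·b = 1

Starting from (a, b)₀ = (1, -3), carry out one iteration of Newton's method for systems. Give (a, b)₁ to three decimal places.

(1.886, 0.661)

At (1, -3): F = (3.85888, -16.000).
Jacobian J = [[-2·a·b + 2·a, -a^2 + cos(b) - 1], [-b^2 + 2·b, -2·a·b + 2·a]].
At the point, J = [[8.000, -2.98999], [-15.000, 8.000]] (det J = 19.15011).
Solving J·Δ = −F gives Δ = (0.886, 3.661).
Then the next iterate is (a, b)₁ = (1.886, 0.661).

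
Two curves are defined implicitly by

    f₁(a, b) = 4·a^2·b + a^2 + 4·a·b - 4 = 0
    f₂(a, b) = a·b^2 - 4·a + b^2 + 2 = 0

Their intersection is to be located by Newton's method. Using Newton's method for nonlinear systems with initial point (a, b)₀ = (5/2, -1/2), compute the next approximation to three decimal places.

(0.556, -0.453)

At (5/2, -1/2): F = (-15.250, -7.125).
Jacobian J = [[8·a·b + 2·a + 4·b, 4·a^2 + 4·a], [b^2 - 4, 2·a·b + 2·b]].
At the point, J = [[-7.000, 35.000], [-3.750, -3.500]] (det J = 155.750).
Solving J·Δ = −F gives Δ = (-1.944, 0.047).
Then the next iterate is (a, b)₁ = (0.556, -0.453).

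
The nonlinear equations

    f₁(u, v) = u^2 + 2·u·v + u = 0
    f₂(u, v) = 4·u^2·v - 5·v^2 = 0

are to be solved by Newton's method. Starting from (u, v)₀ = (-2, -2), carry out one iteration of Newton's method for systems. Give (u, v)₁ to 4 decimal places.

At (-2, -2): F = (10.0000, -52.0000).
Jacobian J = [[2·u + 2·v + 1, 2·u], [8·u·v, 4·u^2 - 10·v]].
At the point, J = [[-7.0000, -4.0000], [32.0000, 36.0000]] (det J = -124.0000).
Solving J·Δ = −F gives Δ = (1.2258, 0.3548).
Then the next iterate is (u, v)₁ = (-0.7742, -1.6452).

(-0.7742, -1.6452)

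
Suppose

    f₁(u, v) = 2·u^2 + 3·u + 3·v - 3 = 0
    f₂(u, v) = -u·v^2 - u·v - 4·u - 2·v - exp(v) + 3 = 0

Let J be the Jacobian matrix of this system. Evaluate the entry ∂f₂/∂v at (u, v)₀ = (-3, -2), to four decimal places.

-11.1353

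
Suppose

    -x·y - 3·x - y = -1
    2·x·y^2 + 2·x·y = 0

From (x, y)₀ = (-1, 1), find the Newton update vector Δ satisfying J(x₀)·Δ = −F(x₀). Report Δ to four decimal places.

At (-1, 1): F = (4.0000, -4.0000).
Jacobian J = [[-y - 3, -x - 1], [2·y^2 + 2·y, 4·x·y + 2·x]].
At the point, J = [[-4.0000, 0.0000], [4.0000, -6.0000]] (det J = 24.0000).
Solving J·Δ = −F gives Δ = (1.0000, 0.0000).

(1.0000, 0.0000)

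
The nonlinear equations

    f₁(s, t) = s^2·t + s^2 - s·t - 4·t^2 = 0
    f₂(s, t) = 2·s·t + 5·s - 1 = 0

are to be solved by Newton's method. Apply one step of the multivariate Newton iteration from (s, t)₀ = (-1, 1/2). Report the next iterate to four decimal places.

(-0.1579, -0.4737)

At (-1, 1/2): F = (1.0000, -7.0000).
Jacobian J = [[2·s·t + 2·s - t, s^2 - s - 8·t], [2·t + 5, 2·s]].
At the point, J = [[-3.5000, -2.0000], [6.0000, -2.0000]] (det J = 19.0000).
Solving J·Δ = −F gives Δ = (0.8421, -0.9737).
Then the next iterate is (s, t)₁ = (-0.1579, -0.4737).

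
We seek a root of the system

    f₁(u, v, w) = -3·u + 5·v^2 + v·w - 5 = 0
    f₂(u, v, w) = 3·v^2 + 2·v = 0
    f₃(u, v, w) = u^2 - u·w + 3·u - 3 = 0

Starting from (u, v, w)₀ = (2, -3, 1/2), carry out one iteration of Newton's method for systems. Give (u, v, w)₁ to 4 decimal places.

At (2, -3, 1/2): F = (32.5000, 21.0000, 6.0000).
Jacobian J = [[-3, 10·v + w, v], [0, 6·v + 2, 0], [2·u - w + 3, 0, -u]].
At the point, J = [[-3.0000, -29.5000, -3.0000], [0.0000, -16.0000, 0.0000], [6.5000, 0.0000, -2.0000]] (det J = -408.0000).
Solving J·Δ = −F gives Δ = (-1.1936, 1.3125, -0.8793).
Then the next iterate is (u, v, w)₁ = (0.8064, -1.6875, -0.3793).

(0.8064, -1.6875, -0.3793)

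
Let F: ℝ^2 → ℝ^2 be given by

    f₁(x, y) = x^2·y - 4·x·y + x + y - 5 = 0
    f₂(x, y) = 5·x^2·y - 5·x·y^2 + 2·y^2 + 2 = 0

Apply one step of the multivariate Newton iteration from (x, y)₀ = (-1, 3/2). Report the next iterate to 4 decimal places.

(-2.4554, -0.9406)

At (-1, 3/2): F = (3.0000, 25.2500).
Jacobian J = [[2·x·y - 4·y + 1, x^2 - 4·x + 1], [10·x·y - 5·y^2, 5·x^2 - 10·x·y + 4·y]].
At the point, J = [[-8.0000, 6.0000], [-26.2500, 26.0000]] (det J = -50.5000).
Solving J·Δ = −F gives Δ = (-1.4554, -2.4406).
Then the next iterate is (x, y)₁ = (-2.4554, -0.9406).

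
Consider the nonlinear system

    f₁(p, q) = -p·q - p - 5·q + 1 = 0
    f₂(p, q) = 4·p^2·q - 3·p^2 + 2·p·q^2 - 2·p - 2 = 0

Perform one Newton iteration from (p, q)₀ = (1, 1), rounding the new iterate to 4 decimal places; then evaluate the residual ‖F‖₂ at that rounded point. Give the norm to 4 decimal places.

At (1, 1): F = (-6.0000, -1.0000).
Jacobian J = [[-q - 1, -p - 5], [8·p·q - 6·p + 2·q^2 - 2, 4·p^2 + 4·p·q]].
At the point, J = [[-2.0000, -6.0000], [2.0000, 8.0000]] (det J = -4.0000).
Solving J·Δ = −F gives Δ = (-13.5000, 3.5000).
Then the next iterate is (p, q)₁ = (-12.5000, 4.5000).
Re-evaluating at (-12.5000, 4.5000): F = (47.2500, 1860.5000), so ‖F‖₂ = 1861.0999.

1861.0999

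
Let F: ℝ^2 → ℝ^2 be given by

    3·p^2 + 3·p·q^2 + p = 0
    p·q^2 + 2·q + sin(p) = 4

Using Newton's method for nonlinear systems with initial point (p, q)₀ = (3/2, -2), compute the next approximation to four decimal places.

(-6.8552, -10.7536)

At (3/2, -2): F = (26.2500, -1.002505).
Jacobian J = [[6·p + 3·q^2 + 1, 6·p·q], [q^2 + cos(p), 2·p·q + 2]].
At the point, J = [[22.0000, -18.0000], [4.070737, -4.0000]] (det J = -14.726730).
Solving J·Δ = −F gives Δ = (-8.3552, -8.7536).
Then the next iterate is (p, q)₁ = (-6.8552, -10.7536).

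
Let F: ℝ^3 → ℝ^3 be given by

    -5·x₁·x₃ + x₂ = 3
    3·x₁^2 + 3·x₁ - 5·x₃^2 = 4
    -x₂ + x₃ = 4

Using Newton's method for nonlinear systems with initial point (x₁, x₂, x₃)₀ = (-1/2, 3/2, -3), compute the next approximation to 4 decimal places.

(0.2797, -5.3417, -1.3417)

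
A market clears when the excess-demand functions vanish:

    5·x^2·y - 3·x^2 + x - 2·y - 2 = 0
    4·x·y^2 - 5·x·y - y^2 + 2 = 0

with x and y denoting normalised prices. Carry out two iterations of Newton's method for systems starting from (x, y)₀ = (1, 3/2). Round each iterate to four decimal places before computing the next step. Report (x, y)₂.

(1.1190, 1.0749)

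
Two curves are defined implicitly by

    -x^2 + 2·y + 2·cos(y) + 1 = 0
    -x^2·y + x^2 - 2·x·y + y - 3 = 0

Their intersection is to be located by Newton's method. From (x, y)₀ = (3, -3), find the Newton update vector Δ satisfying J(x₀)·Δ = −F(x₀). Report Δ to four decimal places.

(-7.3504, -12.3223)

At (3, -3): F = (-15.979985, 48.0000).
Jacobian J = [[-2·x, -2·sin(y) + 2], [-2·x·y + 2·x - 2·y, -x^2 - 2·x + 1]].
At the point, J = [[-6.0000, 2.282240], [30.0000, -14.0000]] (det J = 15.532800).
Solving J·Δ = −F gives Δ = (-7.3504, -12.3223).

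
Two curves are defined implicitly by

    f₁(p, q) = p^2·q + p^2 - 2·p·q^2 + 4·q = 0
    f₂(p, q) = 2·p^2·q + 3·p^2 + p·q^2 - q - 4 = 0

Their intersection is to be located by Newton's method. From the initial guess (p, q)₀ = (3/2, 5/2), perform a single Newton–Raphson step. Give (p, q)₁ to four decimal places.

(0.7870, 2.5630)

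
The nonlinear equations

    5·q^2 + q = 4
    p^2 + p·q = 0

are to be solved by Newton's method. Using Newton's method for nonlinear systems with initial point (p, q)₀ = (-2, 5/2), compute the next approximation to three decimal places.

At (-2, 5/2): F = (29.750, -1.000).
Jacobian J = [[0, 10·q + 1], [2·p + q, p]].
At the point, J = [[0.000, 26.000], [-1.500, -2.000]] (det J = 39.000).
Solving J·Δ = −F gives Δ = (0.859, -1.144).
Then the next iterate is (p, q)₁ = (-1.141, 1.356).

(-1.141, 1.356)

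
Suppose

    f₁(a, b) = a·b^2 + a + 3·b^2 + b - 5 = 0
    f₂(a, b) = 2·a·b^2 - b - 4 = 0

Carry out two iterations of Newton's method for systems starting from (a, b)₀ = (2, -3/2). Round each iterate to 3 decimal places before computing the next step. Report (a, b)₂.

At (2, -3/2): F = (6.750, 6.500).
Jacobian J = [[b^2 + 1, 2·a·b + 6·b + 1], [2·b^2, 4·a·b - 1]].
At the point, J = [[3.250, -14.000], [4.500, -13.000]] (det J = 20.750).
Solving J·Δ = −F gives Δ = (-0.157, 0.446).
Then the next iterate is (a, b)₁ = (1.843, -1.054).
Round to (1.843, -1.054) and repeat: F = (1.16917, 1.14884), J = [[2.11092, -9.20904], [2.22183, -8.77009]].
Δ = (-0.167, 0.089), so (a, b)₂ = (1.676, -0.965).

(1.676, -0.965)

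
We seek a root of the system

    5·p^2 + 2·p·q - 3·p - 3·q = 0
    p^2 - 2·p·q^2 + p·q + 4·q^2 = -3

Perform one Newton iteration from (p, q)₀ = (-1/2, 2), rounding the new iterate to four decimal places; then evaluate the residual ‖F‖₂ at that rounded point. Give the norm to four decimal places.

6.3715

At (-1/2, 2): F = (-5.2500, 22.2500).
Jacobian J = [[10·p + 2·q - 3, 2·p - 3], [2·p - 2·q^2 + q, -4·p·q + p + 8·q]].
At the point, J = [[-4.0000, -4.0000], [-7.0000, 19.5000]] (det J = -106.0000).
Solving J·Δ = −F gives Δ = (-0.1262, -1.1863).
Then the next iterate is (p, q)₁ = (-0.6262, 0.8137).
Re-evaluating at (-0.6262, 0.8137): F = (0.379054, 6.360242), so ‖F‖₂ = 6.3715.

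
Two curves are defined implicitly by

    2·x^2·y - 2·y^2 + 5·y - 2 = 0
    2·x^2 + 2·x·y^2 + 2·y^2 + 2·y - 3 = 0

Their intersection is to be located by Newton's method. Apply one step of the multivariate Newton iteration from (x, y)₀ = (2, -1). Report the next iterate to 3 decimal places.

At (2, -1): F = (-17.000, 9.000).
Jacobian J = [[4·x·y, 2·x^2 - 4·y + 5], [4·x + 2·y^2, 4·x·y + 4·y + 2]].
At the point, J = [[-8.000, 17.000], [10.000, -10.000]] (det J = -90.000).
Solving J·Δ = −F gives Δ = (0.189, 1.089).
Then the next iterate is (x, y)₁ = (2.189, 0.089).

(2.189, 0.089)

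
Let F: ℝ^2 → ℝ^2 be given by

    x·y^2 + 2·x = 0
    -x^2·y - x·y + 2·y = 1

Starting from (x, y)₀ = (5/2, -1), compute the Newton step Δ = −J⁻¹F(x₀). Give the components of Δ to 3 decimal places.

(2.244, 2.846)

At (5/2, -1): F = (7.500, 5.750).
Jacobian J = [[y^2 + 2, 2·x·y], [-2·x·y - y, -x^2 - x + 2]].
At the point, J = [[3.000, -5.000], [6.000, -6.750]] (det J = 9.750).
Solving J·Δ = −F gives Δ = (2.244, 2.846).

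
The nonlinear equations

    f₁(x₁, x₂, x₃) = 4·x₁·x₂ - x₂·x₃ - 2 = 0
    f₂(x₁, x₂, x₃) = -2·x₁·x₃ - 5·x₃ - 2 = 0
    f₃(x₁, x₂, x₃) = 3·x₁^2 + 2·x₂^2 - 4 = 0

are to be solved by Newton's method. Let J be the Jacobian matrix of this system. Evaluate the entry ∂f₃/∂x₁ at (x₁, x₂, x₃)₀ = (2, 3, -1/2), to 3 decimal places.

12.000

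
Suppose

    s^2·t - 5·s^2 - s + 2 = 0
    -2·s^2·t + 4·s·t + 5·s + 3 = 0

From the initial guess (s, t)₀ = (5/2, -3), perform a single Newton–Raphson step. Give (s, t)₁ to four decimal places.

At (5/2, -3): F = (-50.5000, 23.0000).
Jacobian J = [[2·s·t - 10·s - 1, s^2], [-4·s·t + 4·t + 5, -2·s^2 + 4·s]].
At the point, J = [[-41.0000, 6.2500], [23.0000, -2.5000]] (det J = -41.2500).
Solving J·Δ = −F gives Δ = (-0.4242, 5.2970).
Then the next iterate is (s, t)₁ = (2.0758, 2.2970).

(2.0758, 2.2970)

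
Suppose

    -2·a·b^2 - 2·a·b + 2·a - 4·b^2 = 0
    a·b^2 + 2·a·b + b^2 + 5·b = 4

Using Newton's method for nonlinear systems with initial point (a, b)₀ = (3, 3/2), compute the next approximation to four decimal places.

(0.0000, 1.2500)

At (3, 3/2): F = (-25.5000, 21.5000).
Jacobian J = [[-2·b^2 - 2·b + 2, -4·a·b - 2·a - 8·b], [b^2 + 2·b, 2·a·b + 2·a + 2·b + 5]].
At the point, J = [[-5.5000, -36.0000], [5.2500, 23.0000]] (det J = 62.5000).
Solving J·Δ = −F gives Δ = (-3.0000, -0.2500).
Then the next iterate is (a, b)₁ = (0.0000, 1.2500).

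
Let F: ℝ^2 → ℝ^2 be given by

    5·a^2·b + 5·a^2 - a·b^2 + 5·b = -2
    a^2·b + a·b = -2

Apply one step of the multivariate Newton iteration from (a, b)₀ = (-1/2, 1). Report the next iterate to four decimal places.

(5.0227, 8.0000)

At (-1/2, 1): F = (10.0000, 1.7500).
Jacobian J = [[10·a·b + 10·a - b^2, 5·a^2 - 2·a·b + 5], [2·a·b + b, a^2 + a]].
At the point, J = [[-11.0000, 7.2500], [0.0000, -0.2500]] (det J = 2.7500).
Solving J·Δ = −F gives Δ = (5.5227, 7.0000).
Then the next iterate is (a, b)₁ = (5.0227, 8.0000).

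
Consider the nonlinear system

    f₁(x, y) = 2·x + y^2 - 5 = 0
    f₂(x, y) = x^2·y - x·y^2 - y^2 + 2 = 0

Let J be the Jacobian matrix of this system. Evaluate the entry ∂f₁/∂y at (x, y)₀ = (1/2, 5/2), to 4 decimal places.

5.0000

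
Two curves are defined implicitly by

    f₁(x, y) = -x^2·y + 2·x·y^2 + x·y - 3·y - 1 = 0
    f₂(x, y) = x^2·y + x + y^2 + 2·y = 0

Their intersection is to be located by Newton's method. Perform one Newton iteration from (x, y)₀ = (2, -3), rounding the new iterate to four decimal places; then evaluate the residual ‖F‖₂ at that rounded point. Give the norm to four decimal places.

At (2, -3): F = (50.0000, -7.0000).
Jacobian J = [[-2·x·y + 2·y^2 + y, -x^2 + 4·x·y + x - 3], [2·x·y + 1, x^2 + 2·y + 2]].
At the point, J = [[27.0000, -29.0000], [-11.0000, 0.0000]] (det J = -319.0000).
Solving J·Δ = −F gives Δ = (-0.6364, 1.1317).
Then the next iterate is (x, y)₁ = (1.3636, -1.8683).
Re-evaluating at (1.3636, -1.8683): F = (15.050626, -2.356381), so ‖F‖₂ = 15.2340.

15.2340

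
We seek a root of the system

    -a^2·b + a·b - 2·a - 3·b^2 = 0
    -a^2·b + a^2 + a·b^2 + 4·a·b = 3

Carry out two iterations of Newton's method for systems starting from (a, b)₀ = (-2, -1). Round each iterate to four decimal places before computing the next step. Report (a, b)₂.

(-0.7442, -0.9302)

At (-2, -1): F = (7.0000, 11.0000).
Jacobian J = [[-2·a·b + b - 2, -a^2 + a - 6·b], [-2·a·b + 2·a + b^2 + 4·b, -a^2 + 2·a·b + 4·a]].
At the point, J = [[-7.0000, 0.0000], [-11.0000, -8.0000]] (det J = 56.0000).
Solving J·Δ = −F gives Δ = (1.0000, 0.0000).
Then the next iterate is (a, b)₁ = (-1.0000, -1.0000).
Round to (-1.0000, -1.0000) and repeat: F = (1.0000, 2.0000), J = [[-5.0000, 4.0000], [-7.0000, -3.0000]].
Δ = (0.2558, 0.0698), so (a, b)₂ = (-0.7442, -0.9302).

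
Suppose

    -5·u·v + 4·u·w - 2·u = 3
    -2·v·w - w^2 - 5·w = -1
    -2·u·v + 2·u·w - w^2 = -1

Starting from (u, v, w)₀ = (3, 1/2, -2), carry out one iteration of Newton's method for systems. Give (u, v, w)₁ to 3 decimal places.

At (3, 1/2, -2): F = (-40.500, 9.000, -18.000).
Jacobian J = [[-5·v + 4·w - 2, -5·u, 4·u], [0, -2·w, -2·v - 2·w - 5], [-2·v + 2·w, -2·u, 2·u - 2·w]].
At the point, J = [[-12.500, -15.000, 12.000], [0.000, 4.000, -2.000], [-5.000, -6.000, 10.000]] (det J = -260.000).
Solving J·Δ = −F gives Δ = (-0.415, -2.077, 0.346).
Then the next iterate is (u, v, w)₁ = (2.585, -1.577, -1.654).

(2.585, -1.577, -1.654)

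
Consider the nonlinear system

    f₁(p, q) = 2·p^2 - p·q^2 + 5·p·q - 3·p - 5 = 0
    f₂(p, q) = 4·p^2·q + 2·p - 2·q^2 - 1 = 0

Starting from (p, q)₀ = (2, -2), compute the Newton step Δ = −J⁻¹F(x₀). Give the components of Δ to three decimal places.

(0.241, 1.843)

At (2, -2): F = (-31.000, -37.000).
Jacobian J = [[4·p - q^2 + 5·q - 3, -2·p·q + 5·p], [8·p·q + 2, 4·p^2 - 4·q]].
At the point, J = [[-9.000, 18.000], [-30.000, 24.000]] (det J = 324.000).
Solving J·Δ = −F gives Δ = (0.241, 1.843).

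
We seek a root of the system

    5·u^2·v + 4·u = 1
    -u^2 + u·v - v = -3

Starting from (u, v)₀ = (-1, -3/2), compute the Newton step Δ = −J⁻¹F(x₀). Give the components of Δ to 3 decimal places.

At (-1, -3/2): F = (-12.500, 5.000).
Jacobian J = [[10·u·v + 4, 5·u^2], [-2·u + v, u - 1]].
At the point, J = [[19.000, 5.000], [0.500, -2.000]] (det J = -40.500).
Solving J·Δ = −F gives Δ = (0.000, 2.500).

(0.000, 2.500)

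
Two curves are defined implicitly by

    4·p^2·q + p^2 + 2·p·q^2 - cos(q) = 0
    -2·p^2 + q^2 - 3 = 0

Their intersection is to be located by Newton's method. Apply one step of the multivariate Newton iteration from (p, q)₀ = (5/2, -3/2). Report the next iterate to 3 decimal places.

At (5/2, -3/2): F = (-20.07074, -13.250).
Jacobian J = [[8·p·q + 2·p + 2·q^2, 4·p^2 + 4·p·q + sin(q)], [-4·p, 2·q]].
At the point, J = [[-20.500, 9.00251], [-10.000, -3.000]] (det J = 151.52505).
Solving J·Δ = −F gives Δ = (-1.185, -0.468).
Then the next iterate is (p, q)₁ = (1.315, -1.968).

(1.315, -1.968)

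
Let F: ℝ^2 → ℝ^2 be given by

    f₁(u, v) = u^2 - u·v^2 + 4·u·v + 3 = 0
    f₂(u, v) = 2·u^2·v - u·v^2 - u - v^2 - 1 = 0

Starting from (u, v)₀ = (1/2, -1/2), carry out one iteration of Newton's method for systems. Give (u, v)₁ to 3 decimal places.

At (1/2, -1/2): F = (2.125, -2.125).
Jacobian J = [[2·u - v^2 + 4·v, -2·u·v + 4·u], [4·u·v - v^2 - 1, 2·u^2 - 2·u·v - 2·v]].
At the point, J = [[-1.250, 2.500], [-2.250, 2.000]] (det J = 3.125).
Solving J·Δ = −F gives Δ = (-3.060, -2.380).
Then the next iterate is (u, v)₁ = (-2.560, -2.880).

(-2.560, -2.880)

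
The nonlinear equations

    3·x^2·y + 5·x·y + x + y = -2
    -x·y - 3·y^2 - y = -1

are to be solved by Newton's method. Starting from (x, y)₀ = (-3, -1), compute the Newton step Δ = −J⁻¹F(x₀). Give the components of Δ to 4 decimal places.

At (-3, -1): F = (-14.0000, -4.0000).
Jacobian J = [[6·x·y + 5·y + 1, 3·x^2 + 5·x + 1], [-y, -x - 6·y - 1]].
At the point, J = [[14.0000, 13.0000], [1.0000, 8.0000]] (det J = 99.0000).
Solving J·Δ = −F gives Δ = (0.6061, 0.4242).

(0.6061, 0.4242)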